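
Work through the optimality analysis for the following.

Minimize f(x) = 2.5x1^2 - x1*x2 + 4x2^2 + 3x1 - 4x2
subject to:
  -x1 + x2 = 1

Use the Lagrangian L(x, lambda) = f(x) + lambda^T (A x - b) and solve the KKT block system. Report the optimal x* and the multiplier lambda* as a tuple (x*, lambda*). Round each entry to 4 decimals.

Form the Lagrangian:
  L(x, lambda) = (1/2) x^T Q x + c^T x + lambda^T (A x - b)
Stationarity (grad_x L = 0): Q x + c + A^T lambda = 0.
Primal feasibility: A x = b.

This gives the KKT block system:
  [ Q   A^T ] [ x     ]   [-c ]
  [ A    0  ] [ lambda ] = [ b ]

Solving the linear system:
  x*      = (-0.5455, 0.4545)
  lambda* = (-0.1818)
  f(x*)   = -1.6364

x* = (-0.5455, 0.4545), lambda* = (-0.1818)


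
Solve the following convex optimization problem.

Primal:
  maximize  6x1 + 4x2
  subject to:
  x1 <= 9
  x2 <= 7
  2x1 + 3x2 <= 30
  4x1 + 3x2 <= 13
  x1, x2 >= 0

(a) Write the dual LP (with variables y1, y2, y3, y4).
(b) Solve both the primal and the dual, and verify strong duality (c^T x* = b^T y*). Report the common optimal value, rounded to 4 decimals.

The standard primal-dual pair for 'max c^T x s.t. A x <= b, x >= 0' is:
  Dual:  min b^T y  s.t.  A^T y >= c,  y >= 0.

So the dual LP is:
  minimize  9y1 + 7y2 + 30y3 + 13y4
  subject to:
    y1 + 2y3 + 4y4 >= 6
    y2 + 3y3 + 3y4 >= 4
    y1, y2, y3, y4 >= 0

Solving the primal: x* = (3.25, 0).
  primal value c^T x* = 19.5.
Solving the dual: y* = (0, 0, 0, 1.5).
  dual value b^T y* = 19.5.
Strong duality: c^T x* = b^T y*. Confirmed.

19.5


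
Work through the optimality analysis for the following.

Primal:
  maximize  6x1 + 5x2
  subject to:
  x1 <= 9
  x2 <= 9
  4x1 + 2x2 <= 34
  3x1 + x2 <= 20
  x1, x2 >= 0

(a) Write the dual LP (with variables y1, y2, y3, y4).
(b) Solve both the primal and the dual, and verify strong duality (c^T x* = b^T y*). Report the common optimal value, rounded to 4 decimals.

The standard primal-dual pair for 'max c^T x s.t. A x <= b, x >= 0' is:
  Dual:  min b^T y  s.t.  A^T y >= c,  y >= 0.

So the dual LP is:
  minimize  9y1 + 9y2 + 34y3 + 20y4
  subject to:
    y1 + 4y3 + 3y4 >= 6
    y2 + 2y3 + y4 >= 5
    y1, y2, y3, y4 >= 0

Solving the primal: x* = (3.6667, 9).
  primal value c^T x* = 67.
Solving the dual: y* = (0, 3, 0, 2).
  dual value b^T y* = 67.
Strong duality: c^T x* = b^T y*. Confirmed.

67


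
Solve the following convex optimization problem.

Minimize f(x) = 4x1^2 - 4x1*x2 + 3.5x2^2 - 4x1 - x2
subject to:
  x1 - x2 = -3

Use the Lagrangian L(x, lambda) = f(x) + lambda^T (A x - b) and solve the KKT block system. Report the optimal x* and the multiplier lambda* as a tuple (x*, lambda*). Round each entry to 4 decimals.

Form the Lagrangian:
  L(x, lambda) = (1/2) x^T Q x + c^T x + lambda^T (A x - b)
Stationarity (grad_x L = 0): Q x + c + A^T lambda = 0.
Primal feasibility: A x = b.

This gives the KKT block system:
  [ Q   A^T ] [ x     ]   [-c ]
  [ A    0  ] [ lambda ] = [ b ]

Solving the linear system:
  x*      = (-0.5714, 2.4286)
  lambda* = (18.2857)
  f(x*)   = 27.3571

x* = (-0.5714, 2.4286), lambda* = (18.2857)


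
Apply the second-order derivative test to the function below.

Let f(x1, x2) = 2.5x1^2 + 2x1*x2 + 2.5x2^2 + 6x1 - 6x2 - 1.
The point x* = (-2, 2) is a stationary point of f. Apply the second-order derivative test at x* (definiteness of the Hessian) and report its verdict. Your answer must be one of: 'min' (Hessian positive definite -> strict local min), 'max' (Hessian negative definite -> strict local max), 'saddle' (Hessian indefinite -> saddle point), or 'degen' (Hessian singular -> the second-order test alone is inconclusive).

Compute the Hessian H = grad^2 f:
  H = [[5, 2], [2, 5]]
Verify stationarity: grad f(x*) = H x* + g = (0, 0).
Eigenvalues of H: 3, 7.
Both eigenvalues > 0, so H is positive definite -> x* is a strict local min.

min


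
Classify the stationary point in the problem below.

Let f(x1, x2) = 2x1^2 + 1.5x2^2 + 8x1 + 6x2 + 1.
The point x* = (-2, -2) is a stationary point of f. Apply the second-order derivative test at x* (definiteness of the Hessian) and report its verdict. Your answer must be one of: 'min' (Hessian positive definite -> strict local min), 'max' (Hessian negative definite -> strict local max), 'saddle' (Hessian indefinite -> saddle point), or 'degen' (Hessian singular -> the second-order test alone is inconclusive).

Compute the Hessian H = grad^2 f:
  H = [[4, 0], [0, 3]]
Verify stationarity: grad f(x*) = H x* + g = (0, 0).
Eigenvalues of H: 3, 4.
Both eigenvalues > 0, so H is positive definite -> x* is a strict local min.

min


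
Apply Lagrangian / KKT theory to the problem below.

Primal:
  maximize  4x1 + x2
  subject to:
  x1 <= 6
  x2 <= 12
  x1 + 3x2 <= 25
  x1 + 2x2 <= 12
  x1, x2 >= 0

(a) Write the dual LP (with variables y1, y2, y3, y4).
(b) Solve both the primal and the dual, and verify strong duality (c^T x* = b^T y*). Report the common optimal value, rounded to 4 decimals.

The standard primal-dual pair for 'max c^T x s.t. A x <= b, x >= 0' is:
  Dual:  min b^T y  s.t.  A^T y >= c,  y >= 0.

So the dual LP is:
  minimize  6y1 + 12y2 + 25y3 + 12y4
  subject to:
    y1 + y3 + y4 >= 4
    y2 + 3y3 + 2y4 >= 1
    y1, y2, y3, y4 >= 0

Solving the primal: x* = (6, 3).
  primal value c^T x* = 27.
Solving the dual: y* = (3.5, 0, 0, 0.5).
  dual value b^T y* = 27.
Strong duality: c^T x* = b^T y*. Confirmed.

27


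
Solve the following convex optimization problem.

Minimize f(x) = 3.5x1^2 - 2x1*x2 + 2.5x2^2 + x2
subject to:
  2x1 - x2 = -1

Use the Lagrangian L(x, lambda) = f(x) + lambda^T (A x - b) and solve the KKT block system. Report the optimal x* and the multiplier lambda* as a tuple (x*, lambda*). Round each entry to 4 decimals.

Form the Lagrangian:
  L(x, lambda) = (1/2) x^T Q x + c^T x + lambda^T (A x - b)
Stationarity (grad_x L = 0): Q x + c + A^T lambda = 0.
Primal feasibility: A x = b.

This gives the KKT block system:
  [ Q   A^T ] [ x     ]   [-c ]
  [ A    0  ] [ lambda ] = [ b ]

Solving the linear system:
  x*      = (-0.5263, -0.0526)
  lambda* = (1.7895)
  f(x*)   = 0.8684

x* = (-0.5263, -0.0526), lambda* = (1.7895)


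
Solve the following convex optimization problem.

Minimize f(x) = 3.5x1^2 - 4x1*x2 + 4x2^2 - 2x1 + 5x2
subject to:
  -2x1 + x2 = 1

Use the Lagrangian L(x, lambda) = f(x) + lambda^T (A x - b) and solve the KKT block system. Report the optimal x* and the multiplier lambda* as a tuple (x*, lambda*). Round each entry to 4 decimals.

Form the Lagrangian:
  L(x, lambda) = (1/2) x^T Q x + c^T x + lambda^T (A x - b)
Stationarity (grad_x L = 0): Q x + c + A^T lambda = 0.
Primal feasibility: A x = b.

This gives the KKT block system:
  [ Q   A^T ] [ x     ]   [-c ]
  [ A    0  ] [ lambda ] = [ b ]

Solving the linear system:
  x*      = (-0.8696, -0.7391)
  lambda* = (-2.5652)
  f(x*)   = 0.3043

x* = (-0.8696, -0.7391), lambda* = (-2.5652)


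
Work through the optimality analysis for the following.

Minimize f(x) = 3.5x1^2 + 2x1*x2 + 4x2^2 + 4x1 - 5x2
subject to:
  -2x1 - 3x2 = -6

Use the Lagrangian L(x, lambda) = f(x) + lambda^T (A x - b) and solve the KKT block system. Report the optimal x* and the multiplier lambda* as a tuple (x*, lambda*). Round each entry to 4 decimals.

Form the Lagrangian:
  L(x, lambda) = (1/2) x^T Q x + c^T x + lambda^T (A x - b)
Stationarity (grad_x L = 0): Q x + c + A^T lambda = 0.
Primal feasibility: A x = b.

This gives the KKT block system:
  [ Q   A^T ] [ x     ]   [-c ]
  [ A    0  ] [ lambda ] = [ b ]

Solving the linear system:
  x*      = (-0.0845, 2.0563)
  lambda* = (3.7606)
  f(x*)   = 5.9718

x* = (-0.0845, 2.0563), lambda* = (3.7606)


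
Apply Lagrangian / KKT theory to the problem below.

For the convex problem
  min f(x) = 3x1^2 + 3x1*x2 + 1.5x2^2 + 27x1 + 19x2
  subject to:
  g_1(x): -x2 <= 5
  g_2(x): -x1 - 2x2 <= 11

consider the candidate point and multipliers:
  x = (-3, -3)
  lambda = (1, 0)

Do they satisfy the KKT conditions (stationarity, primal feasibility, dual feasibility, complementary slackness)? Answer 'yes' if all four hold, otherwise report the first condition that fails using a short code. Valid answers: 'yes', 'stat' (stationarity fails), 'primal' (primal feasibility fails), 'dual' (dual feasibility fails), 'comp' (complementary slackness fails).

Gradient of f: grad f(x) = Q x + c = (0, 1)
Constraint values g_i(x) = a_i^T x - b_i:
  g_1((-3, -3)) = -2
  g_2((-3, -3)) = -2
Stationarity residual: grad f(x) + sum_i lambda_i a_i = (0, 0)
  -> stationarity OK
Primal feasibility (all g_i <= 0): OK
Dual feasibility (all lambda_i >= 0): OK
Complementary slackness (lambda_i * g_i(x) = 0 for all i): FAILS

Verdict: the first failing condition is complementary_slackness -> comp.

comp


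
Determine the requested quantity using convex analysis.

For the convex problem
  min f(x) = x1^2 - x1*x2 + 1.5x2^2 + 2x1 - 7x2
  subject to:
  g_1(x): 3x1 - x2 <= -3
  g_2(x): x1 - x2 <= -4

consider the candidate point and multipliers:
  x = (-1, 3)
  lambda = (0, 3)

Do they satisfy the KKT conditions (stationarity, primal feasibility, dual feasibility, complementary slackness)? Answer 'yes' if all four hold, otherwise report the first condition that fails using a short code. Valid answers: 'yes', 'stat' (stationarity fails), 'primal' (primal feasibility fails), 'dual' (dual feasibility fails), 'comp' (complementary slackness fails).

Gradient of f: grad f(x) = Q x + c = (-3, 3)
Constraint values g_i(x) = a_i^T x - b_i:
  g_1((-1, 3)) = -3
  g_2((-1, 3)) = 0
Stationarity residual: grad f(x) + sum_i lambda_i a_i = (0, 0)
  -> stationarity OK
Primal feasibility (all g_i <= 0): OK
Dual feasibility (all lambda_i >= 0): OK
Complementary slackness (lambda_i * g_i(x) = 0 for all i): OK

Verdict: yes, KKT holds.

yes


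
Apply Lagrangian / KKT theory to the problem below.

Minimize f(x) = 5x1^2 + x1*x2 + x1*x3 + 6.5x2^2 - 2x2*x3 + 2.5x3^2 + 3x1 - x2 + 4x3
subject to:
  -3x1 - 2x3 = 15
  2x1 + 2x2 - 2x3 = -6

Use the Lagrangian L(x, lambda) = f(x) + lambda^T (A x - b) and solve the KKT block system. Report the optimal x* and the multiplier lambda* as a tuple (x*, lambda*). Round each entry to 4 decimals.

Form the Lagrangian:
  L(x, lambda) = (1/2) x^T Q x + c^T x + lambda^T (A x - b)
Stationarity (grad_x L = 0): Q x + c + A^T lambda = 0.
Primal feasibility: A x = b.

This gives the KKT block system:
  [ Q   A^T ] [ x     ]   [-c ]
  [ A    0  ] [ lambda ] = [ b ]

Solving the linear system:
  x*      = (-3.8994, -0.7516, -1.6509)
  lambda* = (-9.0094, 5.684)
  f(x*)   = 75.8475

x* = (-3.8994, -0.7516, -1.6509), lambda* = (-9.0094, 5.684)


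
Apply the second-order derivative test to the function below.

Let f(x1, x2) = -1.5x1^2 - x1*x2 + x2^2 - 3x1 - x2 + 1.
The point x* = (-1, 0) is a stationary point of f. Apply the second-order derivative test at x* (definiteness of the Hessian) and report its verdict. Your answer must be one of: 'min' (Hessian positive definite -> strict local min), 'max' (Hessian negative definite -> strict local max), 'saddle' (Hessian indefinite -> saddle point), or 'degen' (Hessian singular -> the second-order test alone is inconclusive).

Compute the Hessian H = grad^2 f:
  H = [[-3, -1], [-1, 2]]
Verify stationarity: grad f(x*) = H x* + g = (0, 0).
Eigenvalues of H: -3.1926, 2.1926.
Eigenvalues have mixed signs, so H is indefinite -> x* is a saddle point.

saddle


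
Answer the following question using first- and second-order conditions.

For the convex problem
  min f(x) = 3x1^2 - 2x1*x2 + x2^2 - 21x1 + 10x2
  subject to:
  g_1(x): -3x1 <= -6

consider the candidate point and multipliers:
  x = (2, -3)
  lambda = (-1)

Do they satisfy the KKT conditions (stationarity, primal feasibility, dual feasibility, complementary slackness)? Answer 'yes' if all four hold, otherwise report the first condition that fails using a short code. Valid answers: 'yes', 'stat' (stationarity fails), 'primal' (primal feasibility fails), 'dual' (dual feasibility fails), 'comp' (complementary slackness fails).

Gradient of f: grad f(x) = Q x + c = (-3, 0)
Constraint values g_i(x) = a_i^T x - b_i:
  g_1((2, -3)) = 0
Stationarity residual: grad f(x) + sum_i lambda_i a_i = (0, 0)
  -> stationarity OK
Primal feasibility (all g_i <= 0): OK
Dual feasibility (all lambda_i >= 0): FAILS
Complementary slackness (lambda_i * g_i(x) = 0 for all i): OK

Verdict: the first failing condition is dual_feasibility -> dual.

dual


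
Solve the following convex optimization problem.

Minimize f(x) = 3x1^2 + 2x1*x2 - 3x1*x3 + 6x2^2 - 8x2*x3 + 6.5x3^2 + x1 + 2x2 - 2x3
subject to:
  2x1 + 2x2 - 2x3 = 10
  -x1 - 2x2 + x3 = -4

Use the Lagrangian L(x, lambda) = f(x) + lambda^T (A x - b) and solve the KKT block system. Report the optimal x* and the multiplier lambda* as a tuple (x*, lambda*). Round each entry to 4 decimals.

Form the Lagrangian:
  L(x, lambda) = (1/2) x^T Q x + c^T x + lambda^T (A x - b)
Stationarity (grad_x L = 0): Q x + c + A^T lambda = 0.
Primal feasibility: A x = b.

This gives the KKT block system:
  [ Q   A^T ] [ x     ]   [-c ]
  [ A    0  ] [ lambda ] = [ b ]

Solving the linear system:
  x*      = (4.2308, -1, -1.7692)
  lambda* = (-23.3846, -17.0769)
  f(x*)   = 85.6538

x* = (4.2308, -1, -1.7692), lambda* = (-23.3846, -17.0769)


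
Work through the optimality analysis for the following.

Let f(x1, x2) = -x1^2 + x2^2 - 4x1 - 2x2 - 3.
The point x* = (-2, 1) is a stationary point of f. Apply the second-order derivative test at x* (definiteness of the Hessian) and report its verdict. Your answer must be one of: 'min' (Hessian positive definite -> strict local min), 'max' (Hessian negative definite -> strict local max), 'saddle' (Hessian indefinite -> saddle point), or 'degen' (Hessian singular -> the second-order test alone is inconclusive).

Compute the Hessian H = grad^2 f:
  H = [[-2, 0], [0, 2]]
Verify stationarity: grad f(x*) = H x* + g = (0, 0).
Eigenvalues of H: -2, 2.
Eigenvalues have mixed signs, so H is indefinite -> x* is a saddle point.

saddle


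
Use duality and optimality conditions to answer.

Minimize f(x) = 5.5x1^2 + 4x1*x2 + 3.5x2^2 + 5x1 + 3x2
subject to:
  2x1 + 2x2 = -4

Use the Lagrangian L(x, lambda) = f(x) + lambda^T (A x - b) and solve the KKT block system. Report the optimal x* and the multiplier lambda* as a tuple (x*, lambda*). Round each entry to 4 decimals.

Form the Lagrangian:
  L(x, lambda) = (1/2) x^T Q x + c^T x + lambda^T (A x - b)
Stationarity (grad_x L = 0): Q x + c + A^T lambda = 0.
Primal feasibility: A x = b.

This gives the KKT block system:
  [ Q   A^T ] [ x     ]   [-c ]
  [ A    0  ] [ lambda ] = [ b ]

Solving the linear system:
  x*      = (-0.8, -1.2)
  lambda* = (4.3)
  f(x*)   = 4.8

x* = (-0.8, -1.2), lambda* = (4.3)


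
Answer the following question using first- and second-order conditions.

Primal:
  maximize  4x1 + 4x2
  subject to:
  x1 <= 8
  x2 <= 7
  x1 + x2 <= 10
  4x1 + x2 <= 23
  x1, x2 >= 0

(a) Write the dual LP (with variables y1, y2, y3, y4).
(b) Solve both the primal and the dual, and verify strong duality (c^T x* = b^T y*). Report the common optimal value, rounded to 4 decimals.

The standard primal-dual pair for 'max c^T x s.t. A x <= b, x >= 0' is:
  Dual:  min b^T y  s.t.  A^T y >= c,  y >= 0.

So the dual LP is:
  minimize  8y1 + 7y2 + 10y3 + 23y4
  subject to:
    y1 + y3 + 4y4 >= 4
    y2 + y3 + y4 >= 4
    y1, y2, y3, y4 >= 0

Solving the primal: x* = (4.3333, 5.6667).
  primal value c^T x* = 40.
Solving the dual: y* = (0, 0, 4, 0).
  dual value b^T y* = 40.
Strong duality: c^T x* = b^T y*. Confirmed.

40


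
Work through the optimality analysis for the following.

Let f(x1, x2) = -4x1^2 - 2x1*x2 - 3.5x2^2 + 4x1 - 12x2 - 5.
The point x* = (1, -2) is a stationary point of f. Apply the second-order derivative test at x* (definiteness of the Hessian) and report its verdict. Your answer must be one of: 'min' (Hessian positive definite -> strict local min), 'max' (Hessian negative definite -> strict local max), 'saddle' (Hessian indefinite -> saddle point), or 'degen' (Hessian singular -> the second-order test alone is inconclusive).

Compute the Hessian H = grad^2 f:
  H = [[-8, -2], [-2, -7]]
Verify stationarity: grad f(x*) = H x* + g = (0, 0).
Eigenvalues of H: -9.5616, -5.4384.
Both eigenvalues < 0, so H is negative definite -> x* is a strict local max.

max


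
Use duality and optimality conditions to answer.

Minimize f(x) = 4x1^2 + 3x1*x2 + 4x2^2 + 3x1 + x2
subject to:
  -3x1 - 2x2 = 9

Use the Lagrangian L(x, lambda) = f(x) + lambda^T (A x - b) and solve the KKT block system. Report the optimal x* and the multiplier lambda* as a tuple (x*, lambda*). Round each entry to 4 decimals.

Form the Lagrangian:
  L(x, lambda) = (1/2) x^T Q x + c^T x + lambda^T (A x - b)
Stationarity (grad_x L = 0): Q x + c + A^T lambda = 0.
Primal feasibility: A x = b.

This gives the KKT block system:
  [ Q   A^T ] [ x     ]   [-c ]
  [ A    0  ] [ lambda ] = [ b ]

Solving the linear system:
  x*      = (-2.4706, -0.7941)
  lambda* = (-6.3824)
  f(x*)   = 24.6176

x* = (-2.4706, -0.7941), lambda* = (-6.3824)


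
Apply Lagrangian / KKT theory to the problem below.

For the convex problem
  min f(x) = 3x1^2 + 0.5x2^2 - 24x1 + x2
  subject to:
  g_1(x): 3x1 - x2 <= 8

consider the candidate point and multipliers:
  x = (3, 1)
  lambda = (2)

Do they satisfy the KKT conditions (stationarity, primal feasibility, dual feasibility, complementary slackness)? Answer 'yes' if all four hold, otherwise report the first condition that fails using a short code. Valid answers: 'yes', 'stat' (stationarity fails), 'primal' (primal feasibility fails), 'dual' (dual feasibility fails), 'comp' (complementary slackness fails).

Gradient of f: grad f(x) = Q x + c = (-6, 2)
Constraint values g_i(x) = a_i^T x - b_i:
  g_1((3, 1)) = 0
Stationarity residual: grad f(x) + sum_i lambda_i a_i = (0, 0)
  -> stationarity OK
Primal feasibility (all g_i <= 0): OK
Dual feasibility (all lambda_i >= 0): OK
Complementary slackness (lambda_i * g_i(x) = 0 for all i): OK

Verdict: yes, KKT holds.

yes


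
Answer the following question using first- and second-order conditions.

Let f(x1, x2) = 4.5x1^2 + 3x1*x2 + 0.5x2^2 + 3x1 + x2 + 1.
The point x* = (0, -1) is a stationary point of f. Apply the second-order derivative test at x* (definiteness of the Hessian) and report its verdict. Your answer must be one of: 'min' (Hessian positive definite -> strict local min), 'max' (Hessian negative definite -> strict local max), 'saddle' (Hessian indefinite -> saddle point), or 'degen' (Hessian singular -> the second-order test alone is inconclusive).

Compute the Hessian H = grad^2 f:
  H = [[9, 3], [3, 1]]
Verify stationarity: grad f(x*) = H x* + g = (0, 0).
Eigenvalues of H: 0, 10.
H has a zero eigenvalue (singular; positive semidefinite but not definite), so H is neither positive definite, negative definite, nor indefinite. The second-order test alone is inconclusive -> degen.
(Indeed, f is constant along the null direction of H through x*, so x* is not a strict local extremum.)

degen


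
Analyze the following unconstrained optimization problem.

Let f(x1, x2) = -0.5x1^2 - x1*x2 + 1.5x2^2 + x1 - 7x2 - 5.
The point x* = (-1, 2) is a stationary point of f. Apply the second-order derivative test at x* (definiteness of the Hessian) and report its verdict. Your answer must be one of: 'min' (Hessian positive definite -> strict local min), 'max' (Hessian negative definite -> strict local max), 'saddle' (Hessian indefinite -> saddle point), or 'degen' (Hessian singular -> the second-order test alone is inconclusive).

Compute the Hessian H = grad^2 f:
  H = [[-1, -1], [-1, 3]]
Verify stationarity: grad f(x*) = H x* + g = (0, 0).
Eigenvalues of H: -1.2361, 3.2361.
Eigenvalues have mixed signs, so H is indefinite -> x* is a saddle point.

saddle


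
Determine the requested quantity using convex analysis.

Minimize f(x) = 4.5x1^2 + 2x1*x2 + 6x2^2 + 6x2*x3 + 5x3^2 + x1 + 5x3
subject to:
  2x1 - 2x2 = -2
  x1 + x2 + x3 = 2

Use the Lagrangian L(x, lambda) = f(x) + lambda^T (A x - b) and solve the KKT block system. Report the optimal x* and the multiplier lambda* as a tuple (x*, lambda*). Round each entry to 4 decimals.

Form the Lagrangian:
  L(x, lambda) = (1/2) x^T Q x + c^T x + lambda^T (A x - b)
Stationarity (grad_x L = 0): Q x + c + A^T lambda = 0.
Primal feasibility: A x = b.

This gives the KKT block system:
  [ Q   A^T ] [ x     ]   [-c ]
  [ A    0  ] [ lambda ] = [ b ]

Solving the linear system:
  x*      = (0.5122, 1.5122, -0.0244)
  lambda* = (2.5976, -13.8293)
  f(x*)   = 16.622

x* = (0.5122, 1.5122, -0.0244), lambda* = (2.5976, -13.8293)


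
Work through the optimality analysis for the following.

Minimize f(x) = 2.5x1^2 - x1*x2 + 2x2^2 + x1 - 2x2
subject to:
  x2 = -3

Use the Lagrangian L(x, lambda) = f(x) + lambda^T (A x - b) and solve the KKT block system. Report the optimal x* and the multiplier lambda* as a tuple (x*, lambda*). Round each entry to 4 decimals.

Form the Lagrangian:
  L(x, lambda) = (1/2) x^T Q x + c^T x + lambda^T (A x - b)
Stationarity (grad_x L = 0): Q x + c + A^T lambda = 0.
Primal feasibility: A x = b.

This gives the KKT block system:
  [ Q   A^T ] [ x     ]   [-c ]
  [ A    0  ] [ lambda ] = [ b ]

Solving the linear system:
  x*      = (-0.8, -3)
  lambda* = (13.2)
  f(x*)   = 22.4

x* = (-0.8, -3), lambda* = (13.2)


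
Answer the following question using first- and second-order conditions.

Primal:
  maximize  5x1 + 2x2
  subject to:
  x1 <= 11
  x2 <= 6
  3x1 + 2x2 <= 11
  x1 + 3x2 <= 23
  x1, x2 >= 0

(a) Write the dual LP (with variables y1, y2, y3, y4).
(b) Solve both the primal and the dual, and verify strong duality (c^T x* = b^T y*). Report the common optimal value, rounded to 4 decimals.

The standard primal-dual pair for 'max c^T x s.t. A x <= b, x >= 0' is:
  Dual:  min b^T y  s.t.  A^T y >= c,  y >= 0.

So the dual LP is:
  minimize  11y1 + 6y2 + 11y3 + 23y4
  subject to:
    y1 + 3y3 + y4 >= 5
    y2 + 2y3 + 3y4 >= 2
    y1, y2, y3, y4 >= 0

Solving the primal: x* = (3.6667, 0).
  primal value c^T x* = 18.3333.
Solving the dual: y* = (0, 0, 1.6667, 0).
  dual value b^T y* = 18.3333.
Strong duality: c^T x* = b^T y*. Confirmed.

18.3333


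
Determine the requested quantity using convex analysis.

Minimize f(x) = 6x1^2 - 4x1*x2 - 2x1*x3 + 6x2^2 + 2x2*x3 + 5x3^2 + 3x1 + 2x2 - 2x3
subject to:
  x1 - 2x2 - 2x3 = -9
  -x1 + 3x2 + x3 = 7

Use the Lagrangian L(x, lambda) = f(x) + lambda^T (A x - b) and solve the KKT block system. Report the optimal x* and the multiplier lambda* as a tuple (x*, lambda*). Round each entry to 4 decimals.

Form the Lagrangian:
  L(x, lambda) = (1/2) x^T Q x + c^T x + lambda^T (A x - b)
Stationarity (grad_x L = 0): Q x + c + A^T lambda = 0.
Primal feasibility: A x = b.

This gives the KKT block system:
  [ Q   A^T ] [ x     ]   [-c ]
  [ A    0  ] [ lambda ] = [ b ]

Solving the linear system:
  x*      = (-0.5294, 1.1176, 3.1176)
  lambda* = (18.4118, 4.3529)
  f(x*)   = 64.8235

x* = (-0.5294, 1.1176, 3.1176), lambda* = (18.4118, 4.3529)


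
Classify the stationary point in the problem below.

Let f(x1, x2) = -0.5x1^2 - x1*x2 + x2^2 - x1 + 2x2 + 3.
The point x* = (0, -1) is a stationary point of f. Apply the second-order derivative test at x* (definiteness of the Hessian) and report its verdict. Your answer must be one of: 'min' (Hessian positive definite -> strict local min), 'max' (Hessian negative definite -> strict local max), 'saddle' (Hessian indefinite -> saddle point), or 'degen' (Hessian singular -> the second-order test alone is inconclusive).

Compute the Hessian H = grad^2 f:
  H = [[-1, -1], [-1, 2]]
Verify stationarity: grad f(x*) = H x* + g = (0, 0).
Eigenvalues of H: -1.3028, 2.3028.
Eigenvalues have mixed signs, so H is indefinite -> x* is a saddle point.

saddle


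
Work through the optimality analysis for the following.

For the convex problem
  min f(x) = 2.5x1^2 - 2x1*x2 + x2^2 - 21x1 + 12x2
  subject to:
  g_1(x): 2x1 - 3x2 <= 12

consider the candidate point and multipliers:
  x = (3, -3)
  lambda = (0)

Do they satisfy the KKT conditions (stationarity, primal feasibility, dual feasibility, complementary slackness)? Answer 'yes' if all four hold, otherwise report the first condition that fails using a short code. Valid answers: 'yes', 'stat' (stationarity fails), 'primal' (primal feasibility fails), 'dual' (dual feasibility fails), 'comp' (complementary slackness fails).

Gradient of f: grad f(x) = Q x + c = (0, 0)
Constraint values g_i(x) = a_i^T x - b_i:
  g_1((3, -3)) = 3
Stationarity residual: grad f(x) + sum_i lambda_i a_i = (0, 0)
  -> stationarity OK
Primal feasibility (all g_i <= 0): FAILS
Dual feasibility (all lambda_i >= 0): OK
Complementary slackness (lambda_i * g_i(x) = 0 for all i): OK

Verdict: the first failing condition is primal_feasibility -> primal.

primal


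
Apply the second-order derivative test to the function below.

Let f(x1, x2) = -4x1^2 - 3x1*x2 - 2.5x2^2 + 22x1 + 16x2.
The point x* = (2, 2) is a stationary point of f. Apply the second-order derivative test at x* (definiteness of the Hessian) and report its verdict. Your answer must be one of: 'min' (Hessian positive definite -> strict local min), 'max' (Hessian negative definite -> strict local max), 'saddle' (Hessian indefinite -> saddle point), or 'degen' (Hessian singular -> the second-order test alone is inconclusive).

Compute the Hessian H = grad^2 f:
  H = [[-8, -3], [-3, -5]]
Verify stationarity: grad f(x*) = H x* + g = (0, 0).
Eigenvalues of H: -9.8541, -3.1459.
Both eigenvalues < 0, so H is negative definite -> x* is a strict local max.

max


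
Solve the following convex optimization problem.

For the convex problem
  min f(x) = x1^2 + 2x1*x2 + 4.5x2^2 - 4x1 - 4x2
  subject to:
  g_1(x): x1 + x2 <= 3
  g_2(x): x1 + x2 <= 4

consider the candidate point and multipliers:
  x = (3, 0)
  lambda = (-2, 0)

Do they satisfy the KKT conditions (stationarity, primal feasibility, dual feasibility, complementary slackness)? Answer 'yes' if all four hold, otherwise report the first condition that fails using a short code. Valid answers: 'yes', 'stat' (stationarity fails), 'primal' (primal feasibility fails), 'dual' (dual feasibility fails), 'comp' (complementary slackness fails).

Gradient of f: grad f(x) = Q x + c = (2, 2)
Constraint values g_i(x) = a_i^T x - b_i:
  g_1((3, 0)) = 0
  g_2((3, 0)) = -1
Stationarity residual: grad f(x) + sum_i lambda_i a_i = (0, 0)
  -> stationarity OK
Primal feasibility (all g_i <= 0): OK
Dual feasibility (all lambda_i >= 0): FAILS
Complementary slackness (lambda_i * g_i(x) = 0 for all i): OK

Verdict: the first failing condition is dual_feasibility -> dual.

dual


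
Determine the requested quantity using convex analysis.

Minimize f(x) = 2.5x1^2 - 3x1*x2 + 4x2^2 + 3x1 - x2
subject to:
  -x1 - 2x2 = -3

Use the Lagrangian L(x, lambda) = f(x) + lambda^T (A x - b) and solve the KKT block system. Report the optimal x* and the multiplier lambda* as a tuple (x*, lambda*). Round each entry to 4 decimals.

Form the Lagrangian:
  L(x, lambda) = (1/2) x^T Q x + c^T x + lambda^T (A x - b)
Stationarity (grad_x L = 0): Q x + c + A^T lambda = 0.
Primal feasibility: A x = b.

This gives the KKT block system:
  [ Q   A^T ] [ x     ]   [-c ]
  [ A    0  ] [ lambda ] = [ b ]

Solving the linear system:
  x*      = (0.7, 1.15)
  lambda* = (3.05)
  f(x*)   = 5.05

x* = (0.7, 1.15), lambda* = (3.05)


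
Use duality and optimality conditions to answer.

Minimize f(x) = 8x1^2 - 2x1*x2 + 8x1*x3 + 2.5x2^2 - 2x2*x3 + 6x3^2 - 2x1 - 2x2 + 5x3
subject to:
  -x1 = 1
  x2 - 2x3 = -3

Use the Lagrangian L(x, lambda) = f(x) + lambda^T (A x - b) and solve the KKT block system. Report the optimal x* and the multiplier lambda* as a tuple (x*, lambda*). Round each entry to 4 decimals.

Form the Lagrangian:
  L(x, lambda) = (1/2) x^T Q x + c^T x + lambda^T (A x - b)
Stationarity (grad_x L = 0): Q x + c + A^T lambda = 0.
Primal feasibility: A x = b.

This gives the KKT block system:
  [ Q   A^T ] [ x     ]   [-c ]
  [ A    0  ] [ lambda ] = [ b ]

Solving the linear system:
  x*      = (-1, -0.75, 1.125)
  lambda* = (-7.5, 6)
  f(x*)   = 17.3125

x* = (-1, -0.75, 1.125), lambda* = (-7.5, 6)


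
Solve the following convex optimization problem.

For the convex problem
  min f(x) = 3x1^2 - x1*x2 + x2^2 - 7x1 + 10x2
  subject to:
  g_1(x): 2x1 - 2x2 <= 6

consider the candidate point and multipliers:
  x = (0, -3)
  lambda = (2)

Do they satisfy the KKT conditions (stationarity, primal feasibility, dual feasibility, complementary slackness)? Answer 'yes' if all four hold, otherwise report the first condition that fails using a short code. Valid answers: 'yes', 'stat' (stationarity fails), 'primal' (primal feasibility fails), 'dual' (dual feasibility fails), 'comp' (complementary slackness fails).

Gradient of f: grad f(x) = Q x + c = (-4, 4)
Constraint values g_i(x) = a_i^T x - b_i:
  g_1((0, -3)) = 0
Stationarity residual: grad f(x) + sum_i lambda_i a_i = (0, 0)
  -> stationarity OK
Primal feasibility (all g_i <= 0): OK
Dual feasibility (all lambda_i >= 0): OK
Complementary slackness (lambda_i * g_i(x) = 0 for all i): OK

Verdict: yes, KKT holds.

yes


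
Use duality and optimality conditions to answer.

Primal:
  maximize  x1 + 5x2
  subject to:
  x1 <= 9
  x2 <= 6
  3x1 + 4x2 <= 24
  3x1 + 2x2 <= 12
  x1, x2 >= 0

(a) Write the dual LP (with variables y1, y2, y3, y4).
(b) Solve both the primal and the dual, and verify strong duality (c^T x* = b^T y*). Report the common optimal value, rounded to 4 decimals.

The standard primal-dual pair for 'max c^T x s.t. A x <= b, x >= 0' is:
  Dual:  min b^T y  s.t.  A^T y >= c,  y >= 0.

So the dual LP is:
  minimize  9y1 + 6y2 + 24y3 + 12y4
  subject to:
    y1 + 3y3 + 3y4 >= 1
    y2 + 4y3 + 2y4 >= 5
    y1, y2, y3, y4 >= 0

Solving the primal: x* = (0, 6).
  primal value c^T x* = 30.
Solving the dual: y* = (0, 4.3333, 0, 0.3333).
  dual value b^T y* = 30.
Strong duality: c^T x* = b^T y*. Confirmed.

30


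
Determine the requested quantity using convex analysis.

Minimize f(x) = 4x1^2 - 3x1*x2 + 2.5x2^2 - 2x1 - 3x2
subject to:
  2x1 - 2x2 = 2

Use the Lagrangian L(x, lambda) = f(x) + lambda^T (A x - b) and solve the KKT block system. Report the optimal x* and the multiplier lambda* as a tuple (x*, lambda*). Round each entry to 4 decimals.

Form the Lagrangian:
  L(x, lambda) = (1/2) x^T Q x + c^T x + lambda^T (A x - b)
Stationarity (grad_x L = 0): Q x + c + A^T lambda = 0.
Primal feasibility: A x = b.

This gives the KKT block system:
  [ Q   A^T ] [ x     ]   [-c ]
  [ A    0  ] [ lambda ] = [ b ]

Solving the linear system:
  x*      = (1, 0)
  lambda* = (-3)
  f(x*)   = 2

x* = (1, 0), lambda* = (-3)


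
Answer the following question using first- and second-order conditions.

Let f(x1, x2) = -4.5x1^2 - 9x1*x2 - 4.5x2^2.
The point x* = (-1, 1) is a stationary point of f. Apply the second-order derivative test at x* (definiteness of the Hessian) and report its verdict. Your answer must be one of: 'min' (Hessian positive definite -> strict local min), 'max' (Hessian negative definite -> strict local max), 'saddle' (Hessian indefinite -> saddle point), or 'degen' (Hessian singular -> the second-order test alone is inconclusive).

Compute the Hessian H = grad^2 f:
  H = [[-9, -9], [-9, -9]]
Verify stationarity: grad f(x*) = H x* + g = (0, 0).
Eigenvalues of H: -18, 0.
H has a zero eigenvalue (singular; negative semidefinite but not definite), so H is neither positive definite, negative definite, nor indefinite. The second-order test alone is inconclusive -> degen.
(Indeed, f is constant along the null direction of H through x*, so x* is not a strict local extremum.)

degen


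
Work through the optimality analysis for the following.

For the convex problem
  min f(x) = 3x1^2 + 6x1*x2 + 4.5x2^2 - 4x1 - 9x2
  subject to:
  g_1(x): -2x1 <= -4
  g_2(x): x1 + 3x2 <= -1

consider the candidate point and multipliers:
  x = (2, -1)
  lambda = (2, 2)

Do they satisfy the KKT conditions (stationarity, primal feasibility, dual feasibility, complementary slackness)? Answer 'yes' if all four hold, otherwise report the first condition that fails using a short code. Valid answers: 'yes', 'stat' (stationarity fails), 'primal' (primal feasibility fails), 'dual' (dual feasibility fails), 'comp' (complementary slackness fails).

Gradient of f: grad f(x) = Q x + c = (2, -6)
Constraint values g_i(x) = a_i^T x - b_i:
  g_1((2, -1)) = 0
  g_2((2, -1)) = 0
Stationarity residual: grad f(x) + sum_i lambda_i a_i = (0, 0)
  -> stationarity OK
Primal feasibility (all g_i <= 0): OK
Dual feasibility (all lambda_i >= 0): OK
Complementary slackness (lambda_i * g_i(x) = 0 for all i): OK

Verdict: yes, KKT holds.

yes


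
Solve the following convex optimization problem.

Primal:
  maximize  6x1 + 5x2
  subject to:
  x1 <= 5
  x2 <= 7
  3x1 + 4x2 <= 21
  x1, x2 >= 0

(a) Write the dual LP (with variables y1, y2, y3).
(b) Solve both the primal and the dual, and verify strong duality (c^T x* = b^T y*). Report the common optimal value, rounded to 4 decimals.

The standard primal-dual pair for 'max c^T x s.t. A x <= b, x >= 0' is:
  Dual:  min b^T y  s.t.  A^T y >= c,  y >= 0.

So the dual LP is:
  minimize  5y1 + 7y2 + 21y3
  subject to:
    y1 + 3y3 >= 6
    y2 + 4y3 >= 5
    y1, y2, y3 >= 0

Solving the primal: x* = (5, 1.5).
  primal value c^T x* = 37.5.
Solving the dual: y* = (2.25, 0, 1.25).
  dual value b^T y* = 37.5.
Strong duality: c^T x* = b^T y*. Confirmed.

37.5


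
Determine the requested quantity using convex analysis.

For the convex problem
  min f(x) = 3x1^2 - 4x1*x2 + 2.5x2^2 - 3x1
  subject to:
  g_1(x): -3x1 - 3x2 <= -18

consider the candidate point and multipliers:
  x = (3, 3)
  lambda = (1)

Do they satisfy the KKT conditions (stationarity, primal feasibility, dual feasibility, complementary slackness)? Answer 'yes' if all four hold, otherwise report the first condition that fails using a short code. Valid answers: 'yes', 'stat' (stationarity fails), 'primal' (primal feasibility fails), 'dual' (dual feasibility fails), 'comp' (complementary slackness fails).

Gradient of f: grad f(x) = Q x + c = (3, 3)
Constraint values g_i(x) = a_i^T x - b_i:
  g_1((3, 3)) = 0
Stationarity residual: grad f(x) + sum_i lambda_i a_i = (0, 0)
  -> stationarity OK
Primal feasibility (all g_i <= 0): OK
Dual feasibility (all lambda_i >= 0): OK
Complementary slackness (lambda_i * g_i(x) = 0 for all i): OK

Verdict: yes, KKT holds.

yes


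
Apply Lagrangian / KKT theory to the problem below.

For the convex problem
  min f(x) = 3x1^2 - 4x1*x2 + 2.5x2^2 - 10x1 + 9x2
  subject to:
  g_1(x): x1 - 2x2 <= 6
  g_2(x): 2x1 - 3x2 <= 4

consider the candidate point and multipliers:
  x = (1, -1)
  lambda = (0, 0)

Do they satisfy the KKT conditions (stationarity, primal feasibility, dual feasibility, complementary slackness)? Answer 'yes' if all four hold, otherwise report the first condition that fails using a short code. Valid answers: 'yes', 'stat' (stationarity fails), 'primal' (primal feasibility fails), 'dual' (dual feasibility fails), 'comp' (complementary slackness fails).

Gradient of f: grad f(x) = Q x + c = (0, 0)
Constraint values g_i(x) = a_i^T x - b_i:
  g_1((1, -1)) = -3
  g_2((1, -1)) = 1
Stationarity residual: grad f(x) + sum_i lambda_i a_i = (0, 0)
  -> stationarity OK
Primal feasibility (all g_i <= 0): FAILS
Dual feasibility (all lambda_i >= 0): OK
Complementary slackness (lambda_i * g_i(x) = 0 for all i): OK

Verdict: the first failing condition is primal_feasibility -> primal.

primal


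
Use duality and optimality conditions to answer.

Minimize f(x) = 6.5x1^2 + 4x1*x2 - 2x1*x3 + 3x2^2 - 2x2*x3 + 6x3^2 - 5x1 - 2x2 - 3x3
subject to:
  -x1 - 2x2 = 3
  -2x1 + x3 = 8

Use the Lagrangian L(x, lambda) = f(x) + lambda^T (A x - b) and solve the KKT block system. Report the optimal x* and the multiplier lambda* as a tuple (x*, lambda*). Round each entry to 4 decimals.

Form the Lagrangian:
  L(x, lambda) = (1/2) x^T Q x + c^T x + lambda^T (A x - b)
Stationarity (grad_x L = 0): Q x + c + A^T lambda = 0.
Primal feasibility: A x = b.

This gives the KKT block system:
  [ Q   A^T ] [ x     ]   [-c ]
  [ A    0  ] [ lambda ] = [ b ]

Solving the linear system:
  x*      = (-3.2752, 0.1376, 1.4495)
  lambda* = (-8.5872, -20.6697)
  f(x*)   = 101.4358

x* = (-3.2752, 0.1376, 1.4495), lambda* = (-8.5872, -20.6697)


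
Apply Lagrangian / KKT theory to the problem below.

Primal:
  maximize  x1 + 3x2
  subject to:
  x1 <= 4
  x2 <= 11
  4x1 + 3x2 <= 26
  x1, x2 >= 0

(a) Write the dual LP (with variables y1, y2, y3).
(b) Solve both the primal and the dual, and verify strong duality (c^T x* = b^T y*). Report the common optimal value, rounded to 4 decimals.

The standard primal-dual pair for 'max c^T x s.t. A x <= b, x >= 0' is:
  Dual:  min b^T y  s.t.  A^T y >= c,  y >= 0.

So the dual LP is:
  minimize  4y1 + 11y2 + 26y3
  subject to:
    y1 + 4y3 >= 1
    y2 + 3y3 >= 3
    y1, y2, y3 >= 0

Solving the primal: x* = (0, 8.6667).
  primal value c^T x* = 26.
Solving the dual: y* = (0, 0, 1).
  dual value b^T y* = 26.
Strong duality: c^T x* = b^T y*. Confirmed.

26


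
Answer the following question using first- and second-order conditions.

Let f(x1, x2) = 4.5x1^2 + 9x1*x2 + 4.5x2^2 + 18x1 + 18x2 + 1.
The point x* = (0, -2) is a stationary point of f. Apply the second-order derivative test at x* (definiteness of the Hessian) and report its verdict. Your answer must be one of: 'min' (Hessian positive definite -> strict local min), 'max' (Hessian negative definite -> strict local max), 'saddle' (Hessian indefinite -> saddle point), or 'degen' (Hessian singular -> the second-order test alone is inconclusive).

Compute the Hessian H = grad^2 f:
  H = [[9, 9], [9, 9]]
Verify stationarity: grad f(x*) = H x* + g = (0, 0).
Eigenvalues of H: 0, 18.
H has a zero eigenvalue (singular; positive semidefinite but not definite), so H is neither positive definite, negative definite, nor indefinite. The second-order test alone is inconclusive -> degen.
(Indeed, f is constant along the null direction of H through x*, so x* is not a strict local extremum.)

degen


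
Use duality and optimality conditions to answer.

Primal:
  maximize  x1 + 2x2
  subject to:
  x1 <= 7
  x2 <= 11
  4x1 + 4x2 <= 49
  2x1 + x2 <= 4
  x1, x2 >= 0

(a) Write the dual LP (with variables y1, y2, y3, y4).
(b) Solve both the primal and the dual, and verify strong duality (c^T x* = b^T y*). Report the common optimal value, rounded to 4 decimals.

The standard primal-dual pair for 'max c^T x s.t. A x <= b, x >= 0' is:
  Dual:  min b^T y  s.t.  A^T y >= c,  y >= 0.

So the dual LP is:
  minimize  7y1 + 11y2 + 49y3 + 4y4
  subject to:
    y1 + 4y3 + 2y4 >= 1
    y2 + 4y3 + y4 >= 2
    y1, y2, y3, y4 >= 0

Solving the primal: x* = (0, 4).
  primal value c^T x* = 8.
Solving the dual: y* = (0, 0, 0, 2).
  dual value b^T y* = 8.
Strong duality: c^T x* = b^T y*. Confirmed.

8


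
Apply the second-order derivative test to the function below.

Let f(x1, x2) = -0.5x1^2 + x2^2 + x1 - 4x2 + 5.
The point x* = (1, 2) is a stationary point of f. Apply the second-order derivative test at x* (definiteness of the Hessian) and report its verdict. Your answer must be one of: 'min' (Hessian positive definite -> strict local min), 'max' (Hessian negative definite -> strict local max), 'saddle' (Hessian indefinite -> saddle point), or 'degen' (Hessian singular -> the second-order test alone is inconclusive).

Compute the Hessian H = grad^2 f:
  H = [[-1, 0], [0, 2]]
Verify stationarity: grad f(x*) = H x* + g = (0, 0).
Eigenvalues of H: -1, 2.
Eigenvalues have mixed signs, so H is indefinite -> x* is a saddle point.

saddle


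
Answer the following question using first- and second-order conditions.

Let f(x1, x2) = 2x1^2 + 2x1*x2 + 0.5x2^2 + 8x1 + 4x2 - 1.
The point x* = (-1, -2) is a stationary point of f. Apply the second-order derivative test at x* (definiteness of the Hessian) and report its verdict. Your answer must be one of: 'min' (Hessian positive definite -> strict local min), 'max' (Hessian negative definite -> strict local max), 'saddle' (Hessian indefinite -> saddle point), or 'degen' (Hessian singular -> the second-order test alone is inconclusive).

Compute the Hessian H = grad^2 f:
  H = [[4, 2], [2, 1]]
Verify stationarity: grad f(x*) = H x* + g = (0, 0).
Eigenvalues of H: 0, 5.
H has a zero eigenvalue (singular; positive semidefinite but not definite), so H is neither positive definite, negative definite, nor indefinite. The second-order test alone is inconclusive -> degen.
(Indeed, f is constant along the null direction of H through x*, so x* is not a strict local extremum.)

degen
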